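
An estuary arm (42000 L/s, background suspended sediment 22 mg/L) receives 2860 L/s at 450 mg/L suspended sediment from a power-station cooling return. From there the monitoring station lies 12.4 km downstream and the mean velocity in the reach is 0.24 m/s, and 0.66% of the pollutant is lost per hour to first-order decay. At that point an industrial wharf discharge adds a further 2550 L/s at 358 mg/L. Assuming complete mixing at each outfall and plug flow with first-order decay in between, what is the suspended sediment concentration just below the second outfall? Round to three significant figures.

61.7 mg/L

Flow-weighted average: C = (42000·22.00 + 2860·450.0) / 44860 = 2211000/44860 = 49.29 mg/L; combined flow 44860 L/s.
Travel time t = 12.4·1000 / 0.24 = 51670 s = 14.35 h.
0.66%/h lost → k = −ln(1 − 0.0066) = 0.006622 h⁻¹.
Decay over the reach: 49.29·exp(−kt) = 49.29·0.9093 = 44.82 mg/L.
Second outfall: C = (44860·44.82 + 2550·358.0)/47410 = 61.66 mg/L.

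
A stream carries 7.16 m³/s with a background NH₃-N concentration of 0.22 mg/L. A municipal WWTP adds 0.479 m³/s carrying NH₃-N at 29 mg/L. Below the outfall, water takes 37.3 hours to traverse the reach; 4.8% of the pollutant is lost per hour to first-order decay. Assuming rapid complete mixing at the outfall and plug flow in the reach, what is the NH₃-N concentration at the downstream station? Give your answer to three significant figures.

Flow-weighted average: C = (7.160·0.2200 + 0.4790·29.00) / 7.639 = 15.47/7.639 = 2.025 mg/L.
4.8%/h lost → k = −ln(1 − 0.048) = 0.04919 h⁻¹.
First-order decay: C = 2.025·exp(−k·t) = 2.025·0.1596 = 0.3232 mg/L.

0.323 mg/L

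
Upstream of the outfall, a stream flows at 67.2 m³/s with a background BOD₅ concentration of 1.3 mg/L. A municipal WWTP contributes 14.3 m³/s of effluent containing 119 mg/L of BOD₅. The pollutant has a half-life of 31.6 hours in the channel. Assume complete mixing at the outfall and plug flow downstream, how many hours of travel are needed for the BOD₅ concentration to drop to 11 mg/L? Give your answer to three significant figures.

Flow-weighted average: C = (67.20·1.300 + 14.30·119.0) / 81.50 = 1789/81.50 = 21.95 mg/L.
Half-life 31.6 h → k = ln 2 / 31.6 = 0.02194 h⁻¹ = 0.5264 d⁻¹.
21.95·exp(−k·t) = 11 → t = ln(21.95/11)/k = 113400 s = 31.50 h.

31.5 h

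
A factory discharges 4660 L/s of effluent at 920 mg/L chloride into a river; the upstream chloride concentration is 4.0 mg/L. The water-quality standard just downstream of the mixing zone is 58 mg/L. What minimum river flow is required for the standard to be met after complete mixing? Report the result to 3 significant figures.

Set C_mix = 58: (Q·4.000 + 4660·920.0) / (Q + 4660) = 58
→ Q = 4660·(920.0 − 58)/(58 − 4.000) = 74390 L/s.

74400 L/s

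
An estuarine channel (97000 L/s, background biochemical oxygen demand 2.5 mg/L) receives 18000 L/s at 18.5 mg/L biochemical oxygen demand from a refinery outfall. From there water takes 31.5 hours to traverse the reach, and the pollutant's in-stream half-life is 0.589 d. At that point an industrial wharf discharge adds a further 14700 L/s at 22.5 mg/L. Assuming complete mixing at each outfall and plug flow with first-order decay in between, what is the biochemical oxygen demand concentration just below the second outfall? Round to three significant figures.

Flow-weighted average: C = (97000·2.500 + 18000·18.50) / 115000 = 575500/115000 = 5.004 mg/L; combined flow 115000 L/s.
Half-life 0.589 d → k = ln 2 / 0.589 = 1.177 d⁻¹.
Applying C = C₀e^(−kt): 5.004 × 0.2134 = 1.068 mg/L.
At the second outfall, C = (115000·1.068 + 14700·22.50) / (115000 + 14700) = 3.497 mg/L.

3.50 mg/L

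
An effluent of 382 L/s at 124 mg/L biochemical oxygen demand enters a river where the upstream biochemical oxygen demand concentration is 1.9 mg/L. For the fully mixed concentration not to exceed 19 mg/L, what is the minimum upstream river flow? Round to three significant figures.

2350 L/s

Set C_mix = 19: (Q·1.900 + 382.0·124.0) / (Q + 382.0) = 19
→ Q = 382.0·(124.0 − 19)/(19 − 1.900) = 2346 L/s.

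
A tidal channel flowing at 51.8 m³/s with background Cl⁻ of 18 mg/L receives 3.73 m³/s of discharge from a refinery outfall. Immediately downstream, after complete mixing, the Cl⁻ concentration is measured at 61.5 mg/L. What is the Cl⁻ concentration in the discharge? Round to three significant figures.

666 mg/L

Mass balance: 51.80·18.00 + 3.730·Cₑ = 55.53·61.50
→ Cₑ = (55.53·61.50 − 51.80·18.00) / 3.730 = 665.6 mg/L.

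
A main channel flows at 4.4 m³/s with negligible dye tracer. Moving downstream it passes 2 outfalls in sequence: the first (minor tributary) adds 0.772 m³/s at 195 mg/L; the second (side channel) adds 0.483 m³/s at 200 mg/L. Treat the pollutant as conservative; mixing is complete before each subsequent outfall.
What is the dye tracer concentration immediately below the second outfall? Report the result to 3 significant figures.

After outfall 1: Q = 4.400 + 0.7720 = 5.172 m³/s; C = (4.400·0 + 0.7720·195.0)/5.172 = 29.11 mg/L.
After outfall 2: Q = 5.172 + 0.4830 = 5.655 m³/s; C = (5.172·29.11 + 0.4830·200.0)/5.655 = 43.70 mg/L.

43.7 mg/L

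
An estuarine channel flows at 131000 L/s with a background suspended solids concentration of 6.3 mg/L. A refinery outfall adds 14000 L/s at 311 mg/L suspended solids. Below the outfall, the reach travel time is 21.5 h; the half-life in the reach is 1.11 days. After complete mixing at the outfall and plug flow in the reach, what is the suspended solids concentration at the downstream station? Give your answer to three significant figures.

20.4 mg/L

Mixed concentration C = ΣQC/ΣQ = (131000·6.300 + 14000·311.0) / 145000 = 5179000/145000 = 35.72 mg/L.
Half-life 1.11 d → k = ln 2 / 1.11 = 0.6245 d⁻¹.
Applying C = C₀e^(−kt): 35.72 × 0.5715 = 20.42 mg/L.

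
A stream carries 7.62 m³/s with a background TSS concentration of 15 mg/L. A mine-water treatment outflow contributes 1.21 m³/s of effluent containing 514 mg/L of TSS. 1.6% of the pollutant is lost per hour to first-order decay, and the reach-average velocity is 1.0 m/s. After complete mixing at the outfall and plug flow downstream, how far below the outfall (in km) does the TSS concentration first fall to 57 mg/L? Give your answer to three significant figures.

Mass balance: C = (7.620·15.00 + 1.210·514.0) / 8.830 = 736.2/8.830 = 83.38 mg/L.
1.6%/h lost → k = −ln(1 − 0.016) = 0.01613 h⁻¹.
Set 83.38·exp(−k·t) = 57 → t = ln(83.38/57)/k = 84890 s = 23.58 h.
Distance = v·t = 1.0·84890 = 84890 m = 84.89 km.

84.9 km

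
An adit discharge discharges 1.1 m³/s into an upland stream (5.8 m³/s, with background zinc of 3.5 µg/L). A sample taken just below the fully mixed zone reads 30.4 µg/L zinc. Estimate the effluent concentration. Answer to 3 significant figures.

172 µg/L

Mass balance: 5.800·3.500 + 1.100·Cₑ = 6.900·30.40
→ Cₑ = (6.900·30.40 − 5.800·3.500) / 1.100 = 172.2 µg/L.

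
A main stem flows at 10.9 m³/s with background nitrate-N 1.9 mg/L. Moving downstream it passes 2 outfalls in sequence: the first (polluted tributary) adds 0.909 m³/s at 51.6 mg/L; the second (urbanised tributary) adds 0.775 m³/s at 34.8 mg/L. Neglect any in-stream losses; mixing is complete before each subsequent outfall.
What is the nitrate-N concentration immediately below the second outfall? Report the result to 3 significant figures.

Outfall 1: combined Q = 11.81 m³/s; C = (10.90·1.900 + 0.9090·51.60)/11.81 = 5.726 mg/L.
Outfall 2: combined Q = 12.58 m³/s; C = (11.81·5.726 + 0.7750·34.80)/12.58 = 7.516 mg/L.

7.52 mg/L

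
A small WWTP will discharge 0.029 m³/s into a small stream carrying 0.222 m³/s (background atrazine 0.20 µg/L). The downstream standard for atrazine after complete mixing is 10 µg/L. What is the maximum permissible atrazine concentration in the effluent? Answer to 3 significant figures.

85.0 µg/L

At the limit, (Qr·Cr + Qe·Cₑ)/(Qr + Qe) = 10:
Cₑ = (0.2510·10 − 0.2220·0.2000) / 0.02900 = 85.02 µg/L.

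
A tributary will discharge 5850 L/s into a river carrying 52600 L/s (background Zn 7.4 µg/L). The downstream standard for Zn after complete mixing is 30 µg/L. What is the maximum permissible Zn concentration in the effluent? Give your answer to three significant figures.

233 µg/L

At the limit, (Qr·Cr + Qe·Cₑ)/(Qr + Qe) = 30:
Cₑ = (58450·30 − 52600·7.400) / 5850 = 233.2 µg/L.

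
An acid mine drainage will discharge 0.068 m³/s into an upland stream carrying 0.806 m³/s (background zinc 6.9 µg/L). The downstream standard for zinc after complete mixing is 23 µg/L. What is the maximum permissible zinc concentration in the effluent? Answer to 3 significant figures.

214 µg/L

At the limit, (Qr·Cr + Qe·Cₑ)/(Qr + Qe) = 23:
Cₑ = (0.8740·23 − 0.8060·6.900) / 0.06800 = 213.8 µg/L.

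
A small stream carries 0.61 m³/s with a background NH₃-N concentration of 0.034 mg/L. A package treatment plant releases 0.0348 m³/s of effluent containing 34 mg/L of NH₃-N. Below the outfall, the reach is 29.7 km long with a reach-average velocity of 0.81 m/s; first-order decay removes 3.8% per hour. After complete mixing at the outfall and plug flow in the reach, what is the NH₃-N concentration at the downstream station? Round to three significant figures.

1.26 mg/L

Mass balance: C = (0.6100·0.03400 + 0.03480·34.00) / 0.6448 = 1.204/0.6448 = 1.867 mg/L.
Travel time t = 29.7·1000 / 0.81 = 36670 s = 10.19 h.
3.8%/h lost → k = −ln(1 − 0.038) = 0.03874 h⁻¹.
Applying C = C₀e^(−kt): 1.867 × 0.6740 = 1.258 mg/L.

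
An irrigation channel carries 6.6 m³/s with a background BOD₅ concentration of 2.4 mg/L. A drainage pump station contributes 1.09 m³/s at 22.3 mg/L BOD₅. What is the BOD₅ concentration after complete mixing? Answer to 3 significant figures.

Mass balance: C = (6.600·2.400 + 1.090·22.30) / 7.690 = 40.15/7.690 = 5.221 mg/L.

5.22 mg/L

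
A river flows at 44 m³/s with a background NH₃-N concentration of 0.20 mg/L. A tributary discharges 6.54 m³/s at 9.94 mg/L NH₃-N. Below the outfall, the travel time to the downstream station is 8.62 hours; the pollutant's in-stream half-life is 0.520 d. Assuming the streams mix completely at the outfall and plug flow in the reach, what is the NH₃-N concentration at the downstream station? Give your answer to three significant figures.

0.905 mg/L

Mass balance: C = (44.00·0.2000 + 6.540·9.940) / 50.54 = 73.81/50.54 = 1.460 mg/L.
Half-life 0.520 d → k = ln 2 / 0.520 = 1.333 d⁻¹.
Applying C = C₀e^(−kt): 1.460 × 0.6196 = 0.9048 mg/L.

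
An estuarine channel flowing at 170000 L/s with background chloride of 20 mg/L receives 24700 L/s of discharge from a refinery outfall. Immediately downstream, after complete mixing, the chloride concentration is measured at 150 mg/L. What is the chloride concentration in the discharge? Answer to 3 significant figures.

1040 mg/L

Mass balance: 170000·20.00 + 24700·Cₑ = 194700·150.0
→ Cₑ = (194700·150.0 − 170000·20.00) / 24700 = 1045 mg/L.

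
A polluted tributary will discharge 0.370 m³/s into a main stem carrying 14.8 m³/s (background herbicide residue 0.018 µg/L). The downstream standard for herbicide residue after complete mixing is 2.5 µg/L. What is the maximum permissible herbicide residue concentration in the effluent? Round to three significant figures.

At the limit, (Qr·Cr + Qe·Cₑ)/(Qr + Qe) = 2.5:
Cₑ = (15.17·2.5 − 14.80·0.01800) / 0.3700 = 101.8 µg/L.

102 µg/L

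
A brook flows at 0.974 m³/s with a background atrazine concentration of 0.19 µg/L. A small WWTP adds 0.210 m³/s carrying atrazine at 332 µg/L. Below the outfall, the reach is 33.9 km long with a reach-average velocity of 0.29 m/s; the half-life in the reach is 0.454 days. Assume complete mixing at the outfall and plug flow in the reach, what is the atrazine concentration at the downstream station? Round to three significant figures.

Conservation of mass: C = (0.9740·0.1900 + 0.2100·332.0) / 1.184 = 69.91/1.184 = 59.04 µg/L.
Travel time t = 33.9·1000 / 0.29 = 116900 s = 32.47 h.
Half-life 0.454 d → k = ln 2 / 0.454 = 1.527 d⁻¹.
First-order decay: C = 59.04·exp(−k·t) = 59.04·0.1267 = 7.483 µg/L.

7.48 µg/L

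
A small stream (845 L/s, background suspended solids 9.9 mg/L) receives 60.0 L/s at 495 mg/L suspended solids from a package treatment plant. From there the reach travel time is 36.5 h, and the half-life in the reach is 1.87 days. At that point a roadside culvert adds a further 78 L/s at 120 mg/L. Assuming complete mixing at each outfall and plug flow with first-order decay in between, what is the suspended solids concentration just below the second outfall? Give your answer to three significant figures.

31.6 mg/L

Flow-weighted average: C = (845.0·9.900 + 60.00·495.0) / 905.0 = 38070/905.0 = 42.06 mg/L; combined flow 905.0 L/s.
Half-life 1.87 d → k = ln 2 / 1.87 = 0.3707 d⁻¹.
First-order decay: C = 42.06·exp(−k·t) = 42.06·0.5691 = 23.94 mg/L.
Second outfall: C = (905.0·23.94 + 78.00·120.0)/983.0 = 31.56 mg/L.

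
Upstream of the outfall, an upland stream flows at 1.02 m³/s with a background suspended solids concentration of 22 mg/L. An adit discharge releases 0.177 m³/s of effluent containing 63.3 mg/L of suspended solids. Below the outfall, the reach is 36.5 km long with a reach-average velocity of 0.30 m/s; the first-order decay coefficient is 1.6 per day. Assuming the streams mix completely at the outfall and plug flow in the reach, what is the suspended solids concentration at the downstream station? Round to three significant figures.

2.95 mg/L

Flow-weighted average: C = (1.020·22.00 + 0.1770·63.30) / 1.197 = 33.64/1.197 = 28.11 mg/L.
Travel time t = 36.5·1000 / 0.30 = 121700 s = 33.80 h.
Decay over the reach: 28.11·exp(−kt) = 28.11·0.1051 = 2.953 mg/L.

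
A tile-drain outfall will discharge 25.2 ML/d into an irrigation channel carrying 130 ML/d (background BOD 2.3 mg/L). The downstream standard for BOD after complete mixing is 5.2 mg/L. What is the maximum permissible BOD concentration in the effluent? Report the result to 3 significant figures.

20.2 mg/L

At the limit, (Qr·Cr + Qe·Cₑ)/(Qr + Qe) = 5.2:
Cₑ = (155.2·5.2 − 130.0·2.300) / 25.20 = 20.16 mg/L.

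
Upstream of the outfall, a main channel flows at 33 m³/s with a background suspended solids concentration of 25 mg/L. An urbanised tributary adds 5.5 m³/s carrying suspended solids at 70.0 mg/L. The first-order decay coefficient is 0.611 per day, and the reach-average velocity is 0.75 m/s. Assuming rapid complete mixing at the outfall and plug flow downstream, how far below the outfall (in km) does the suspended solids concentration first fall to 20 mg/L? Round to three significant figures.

47.9 km

Conservation of mass: C = (33.00·25.00 + 5.500·70.00) / 38.50 = 1210/38.50 = 31.43 mg/L.
Set 31.43·exp(−k·t) = 20 → t = ln(31.43/20)/k = 63910 s = 17.75 h.
Distance = v·t = 0.75·63910 = 47940 m = 47.94 km.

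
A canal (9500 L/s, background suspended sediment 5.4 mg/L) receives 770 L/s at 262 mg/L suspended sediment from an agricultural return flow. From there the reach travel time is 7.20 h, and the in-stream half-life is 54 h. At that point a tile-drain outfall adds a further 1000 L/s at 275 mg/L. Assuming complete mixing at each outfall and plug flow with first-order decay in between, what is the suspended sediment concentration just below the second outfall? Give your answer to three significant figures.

Flow-weighted average: C = (9500·5.400 + 770.0·262.0) / 10270 = 253000/10270 = 24.64 mg/L; combined flow 10270 L/s.
Half-life 54 h → k = ln 2 / 54 = 0.01284 h⁻¹ = 0.3081 d⁻¹.
First-order decay: C = 24.64·exp(−k·t) = 24.64·0.9117 = 22.46 mg/L.
Second outfall: C = (10270·22.46 + 1000·275.0)/11270 = 44.87 mg/L.

44.9 mg/L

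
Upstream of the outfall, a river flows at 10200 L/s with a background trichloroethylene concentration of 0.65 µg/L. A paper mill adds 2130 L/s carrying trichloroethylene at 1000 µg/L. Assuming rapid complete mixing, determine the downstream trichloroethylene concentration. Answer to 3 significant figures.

173 µg/L

Flow-weighted average: C = (10200·0.6500 + 2130·1000) / 12330 = 2137000/12330 = 173.3 µg/L.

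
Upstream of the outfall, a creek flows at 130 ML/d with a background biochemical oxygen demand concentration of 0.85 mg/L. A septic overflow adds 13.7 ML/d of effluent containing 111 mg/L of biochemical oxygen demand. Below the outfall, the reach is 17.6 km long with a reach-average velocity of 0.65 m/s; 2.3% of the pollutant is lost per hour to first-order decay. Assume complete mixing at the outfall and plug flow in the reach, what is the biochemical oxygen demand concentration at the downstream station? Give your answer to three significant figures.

Mass balance: C = (130.0·0.8500 + 13.70·111.0) / 143.7 = 1631/143.7 = 11.35 mg/L.
Travel time t = 17.6·1000 / 0.65 = 27080 s = 7.521 h.
2.3%/h lost → k = −ln(1 − 0.023) = 0.02327 h⁻¹.
First-order decay: C = 11.35·exp(−k·t) = 11.35·0.8394 = 9.529 mg/L.

9.53 mg/L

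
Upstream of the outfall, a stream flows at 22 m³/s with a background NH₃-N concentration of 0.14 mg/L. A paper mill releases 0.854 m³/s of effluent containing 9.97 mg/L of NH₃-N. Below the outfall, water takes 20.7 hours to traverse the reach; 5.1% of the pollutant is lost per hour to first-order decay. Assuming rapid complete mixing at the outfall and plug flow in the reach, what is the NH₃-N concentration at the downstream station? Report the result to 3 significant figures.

Conservation of mass: C = (22.00·0.1400 + 0.8540·9.970) / 22.85 = 11.59/22.85 = 0.5073 mg/L.
5.1%/h lost → k = −ln(1 − 0.051) = 0.05235 h⁻¹.
Decay over the reach: 0.5073·exp(−kt) = 0.5073·0.3384 = 0.1717 mg/L.

0.172 mg/L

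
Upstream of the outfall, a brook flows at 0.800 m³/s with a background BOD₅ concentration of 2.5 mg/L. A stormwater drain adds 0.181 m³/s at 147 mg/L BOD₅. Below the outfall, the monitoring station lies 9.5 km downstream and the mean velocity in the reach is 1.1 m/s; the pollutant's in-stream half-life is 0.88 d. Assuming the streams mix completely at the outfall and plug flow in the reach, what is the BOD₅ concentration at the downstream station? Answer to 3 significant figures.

Conservation of mass: C = (0.8000·2.500 + 0.1810·147.0) / 0.9810 = 28.61/0.9810 = 29.16 mg/L.
Travel time t = 9.5·1000 / 1.1 = 8636 s = 2.399 h.
Half-life 0.88 d → k = ln 2 / 0.88 = 0.7877 d⁻¹.
Decay over the reach: 29.16·exp(−kt) = 29.16·0.9243 = 26.95 mg/L.

27.0 mg/L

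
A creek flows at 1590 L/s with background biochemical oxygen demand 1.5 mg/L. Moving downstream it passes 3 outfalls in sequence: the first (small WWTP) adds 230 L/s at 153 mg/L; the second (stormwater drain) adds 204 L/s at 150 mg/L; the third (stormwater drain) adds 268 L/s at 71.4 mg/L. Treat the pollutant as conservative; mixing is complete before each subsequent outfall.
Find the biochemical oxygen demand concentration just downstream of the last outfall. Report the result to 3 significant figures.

Outfall 1: combined Q = 1820 L/s; C = (1590·1.500 + 230.0·153.0)/1820 = 20.65 mg/L.
Outfall 2: combined Q = 2024 L/s; C = (1820·20.65 + 204.0·150.0)/2024 = 33.68 mg/L.
Outfall 3: combined Q = 2292 L/s; C = (2024·33.68 + 268.0·71.40)/2292 = 38.09 mg/L.

38.1 mg/L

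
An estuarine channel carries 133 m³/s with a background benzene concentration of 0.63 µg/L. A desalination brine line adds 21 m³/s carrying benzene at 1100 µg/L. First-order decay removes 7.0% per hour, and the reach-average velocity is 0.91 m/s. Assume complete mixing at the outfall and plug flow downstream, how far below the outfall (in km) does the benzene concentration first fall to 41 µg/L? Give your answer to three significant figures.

Mixed concentration C = ΣQC/ΣQ = (133.0·0.6300 + 21.00·1100) / 154.0 = 23180/154.0 = 150.5 µg/L.
7.0%/h lost → k = −ln(1 − 0.07) = 0.07257 h⁻¹.
Set 150.5·exp(−k·t) = 41 → t = ln(150.5/41)/k = 64520 s = 17.92 h.
Distance = v·t = 0.91·64520 = 58720 m = 58.72 km.

58.7 km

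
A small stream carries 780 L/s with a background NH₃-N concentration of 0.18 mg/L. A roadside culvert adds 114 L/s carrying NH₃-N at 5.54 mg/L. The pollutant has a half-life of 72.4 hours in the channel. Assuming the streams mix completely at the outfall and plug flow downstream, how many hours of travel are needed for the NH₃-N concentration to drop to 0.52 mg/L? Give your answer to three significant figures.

Conservation of mass: C = (780.0·0.1800 + 114.0·5.540) / 894.0 = 772.0/894.0 = 0.8635 mg/L.
Half-life 72.4 h → k = ln 2 / 72.4 = 0.009574 h⁻¹ = 0.2298 d⁻¹.
0.8635·exp(−k·t) = 0.52 → t = ln(0.8635/0.52)/k = 190700 s = 52.97 h.

53.0 h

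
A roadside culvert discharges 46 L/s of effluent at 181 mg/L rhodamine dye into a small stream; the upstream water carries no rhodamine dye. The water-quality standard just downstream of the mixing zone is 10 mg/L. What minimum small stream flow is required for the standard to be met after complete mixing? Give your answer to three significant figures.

Set C_mix = 10: (Q·0 + 46.00·181.0) / (Q + 46.00) = 10
→ Q = 46.00·(181.0 − 10)/(10 − 0) = 786.6 L/s.

787 L/s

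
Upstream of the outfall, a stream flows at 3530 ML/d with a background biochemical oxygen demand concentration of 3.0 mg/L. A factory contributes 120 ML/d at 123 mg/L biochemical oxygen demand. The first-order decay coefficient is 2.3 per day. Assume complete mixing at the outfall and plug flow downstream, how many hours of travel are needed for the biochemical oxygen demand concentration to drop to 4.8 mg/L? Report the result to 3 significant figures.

3.85 h

Flow-weighted average: C = (3530·3.000 + 120.0·123.0) / 3650 = 25350/3650 = 6.945 mg/L.
6.945·exp(−k·t) = 4.8 → t = ln(6.945/4.8)/k = 13880 s = 3.855 h.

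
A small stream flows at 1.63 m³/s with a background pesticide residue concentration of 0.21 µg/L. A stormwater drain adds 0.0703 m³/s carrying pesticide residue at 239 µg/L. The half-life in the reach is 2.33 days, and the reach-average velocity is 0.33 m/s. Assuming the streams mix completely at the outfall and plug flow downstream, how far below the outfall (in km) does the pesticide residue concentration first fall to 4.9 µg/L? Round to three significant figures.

Mass balance: C = (1.630·0.2100 + 0.07030·239.0) / 1.700 = 17.14/1.700 = 10.08 µg/L.
Half-life 2.33 d → k = ln 2 / 2.33 = 0.2975 d⁻¹.
Set 10.08·exp(−k·t) = 4.9 → t = ln(10.08/4.9)/k = 209600 s = 58.22 h.
Distance = v·t = 0.33·209600 = 69160 m = 69.16 km.

69.2 km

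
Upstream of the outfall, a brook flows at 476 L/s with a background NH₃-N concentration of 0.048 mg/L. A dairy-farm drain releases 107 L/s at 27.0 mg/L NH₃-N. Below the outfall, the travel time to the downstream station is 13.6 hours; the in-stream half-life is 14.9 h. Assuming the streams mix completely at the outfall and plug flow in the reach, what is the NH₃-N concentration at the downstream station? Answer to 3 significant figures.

Mixed concentration C = ΣQC/ΣQ = (476.0·0.04800 + 107.0·27.00) / 583.0 = 2912/583.0 = 4.995 mg/L.
Half-life 14.9 h → k = ln 2 / 14.9 = 0.04652 h⁻¹ = 1.116 d⁻¹.
After decay, C = 4.995 × e^(−kt) = 4.995 × 0.5312 = 2.653 mg/L.

2.65 mg/L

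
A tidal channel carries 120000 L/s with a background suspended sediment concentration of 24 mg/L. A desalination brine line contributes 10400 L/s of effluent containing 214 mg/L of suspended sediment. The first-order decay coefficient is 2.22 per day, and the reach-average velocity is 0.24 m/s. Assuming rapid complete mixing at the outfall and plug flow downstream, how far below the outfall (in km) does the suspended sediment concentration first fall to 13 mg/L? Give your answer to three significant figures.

10.3 km

Flow-weighted average: C = (120000·24.00 + 10400·214.0) / 130400 = 5106000/130400 = 39.15 mg/L.
Set 39.15·exp(−k·t) = 13 → t = ln(39.15/13)/k = 42910 s = 11.92 h.
Distance = v·t = 0.24·42910 = 10300 m = 10.30 km.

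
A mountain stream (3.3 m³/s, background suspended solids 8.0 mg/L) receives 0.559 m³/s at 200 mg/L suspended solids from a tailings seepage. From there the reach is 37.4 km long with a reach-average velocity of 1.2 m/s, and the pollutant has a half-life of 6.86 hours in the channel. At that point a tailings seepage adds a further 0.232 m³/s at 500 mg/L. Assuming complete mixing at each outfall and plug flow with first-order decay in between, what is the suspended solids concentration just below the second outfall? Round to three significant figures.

After mixing, C = (3.300·8.000 + 0.5590·200.0) / 3.859 = 138.2/3.859 = 35.81 mg/L; combined flow 3.859 m³/s.
Travel time t = 37.4·1000 / 1.2 = 31170 s = 8.657 h.
Half-life 6.86 h → k = ln 2 / 6.86 = 0.1010 h⁻¹ = 2.425 d⁻¹.
After decay, C = 35.81 × e^(−kt) = 35.81 × 0.4170 = 14.93 mg/L.
Second outfall: C = (3.859·14.93 + 0.2320·500.0)/4.091 = 42.44 mg/L.

42.4 mg/L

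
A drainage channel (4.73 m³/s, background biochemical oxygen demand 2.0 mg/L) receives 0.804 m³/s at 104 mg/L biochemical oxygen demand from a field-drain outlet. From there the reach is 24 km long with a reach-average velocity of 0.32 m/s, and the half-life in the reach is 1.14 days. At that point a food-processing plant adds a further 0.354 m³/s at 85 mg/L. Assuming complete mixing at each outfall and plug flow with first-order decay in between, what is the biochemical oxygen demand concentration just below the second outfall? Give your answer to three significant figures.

14.4 mg/L

Mixed concentration C = ΣQC/ΣQ = (4.730·2.000 + 0.8040·104.0) / 5.534 = 93.08/5.534 = 16.82 mg/L; combined flow 5.534 m³/s.
Travel time t = 24·1000 / 0.32 = 75000 s = 20.83 h.
Half-life 1.14 d → k = ln 2 / 1.14 = 0.6080 d⁻¹.
After decay, C = 16.82 × e^(−kt) = 16.82 × 0.5899 = 9.922 mg/L.
Second outfall: C = (5.534·9.922 + 0.3540·85.00)/5.888 = 14.44 mg/L.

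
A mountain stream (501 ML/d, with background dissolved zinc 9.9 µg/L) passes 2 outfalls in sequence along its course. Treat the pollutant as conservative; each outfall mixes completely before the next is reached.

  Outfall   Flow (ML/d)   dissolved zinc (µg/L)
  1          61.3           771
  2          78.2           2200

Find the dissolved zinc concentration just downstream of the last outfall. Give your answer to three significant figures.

Outfall 1: combined Q = 562.3 ML/d; C = (501.0·9.900 + 61.30·771.0)/562.3 = 92.87 µg/L.
Outfall 2: combined Q = 640.5 ML/d; C = (562.3·92.87 + 78.20·2200)/640.5 = 350.1 µg/L.

350 µg/L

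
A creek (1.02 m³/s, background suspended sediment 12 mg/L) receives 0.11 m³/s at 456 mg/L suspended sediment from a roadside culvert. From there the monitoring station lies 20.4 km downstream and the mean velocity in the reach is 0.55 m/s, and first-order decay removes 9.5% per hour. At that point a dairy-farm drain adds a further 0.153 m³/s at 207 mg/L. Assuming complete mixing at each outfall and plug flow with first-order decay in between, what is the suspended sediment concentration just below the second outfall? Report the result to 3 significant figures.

42.1 mg/L

Flow-weighted average: C = (1.020·12.00 + 0.1100·456.0) / 1.130 = 62.40/1.130 = 55.22 mg/L; combined flow 1.130 m³/s.
Travel time t = 20.4·1000 / 0.55 = 37090 s = 10.30 h.
9.5%/h lost → k = −ln(1 − 0.095) = 0.09982 h⁻¹.
Applying C = C₀e^(−kt): 55.22 × 0.3576 = 19.74 mg/L.
At the second outfall, C = (1.130·19.74 + 0.1530·207.0) / (1.130 + 0.1530) = 42.08 mg/L.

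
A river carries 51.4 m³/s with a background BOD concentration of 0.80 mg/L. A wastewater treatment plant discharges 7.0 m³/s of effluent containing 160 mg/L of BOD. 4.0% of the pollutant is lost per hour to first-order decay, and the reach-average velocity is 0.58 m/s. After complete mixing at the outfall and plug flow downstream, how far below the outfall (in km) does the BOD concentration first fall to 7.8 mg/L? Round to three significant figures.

47.9 km

Flow-weighted average: C = (51.40·0.8000 + 7.000·160.0) / 58.40 = 1161/58.40 = 19.88 mg/L.
4.0%/h lost → k = −ln(1 − 0.04) = 0.04082 h⁻¹.
Set 19.88·exp(−k·t) = 7.8 → t = ln(19.88/7.8)/k = 82520 s = 22.92 h.
Distance = v·t = 0.58·82520 = 47860 m = 47.86 km.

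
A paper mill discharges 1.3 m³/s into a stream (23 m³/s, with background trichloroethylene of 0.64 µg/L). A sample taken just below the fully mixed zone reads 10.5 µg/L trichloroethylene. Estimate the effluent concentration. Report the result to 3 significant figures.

185 µg/L

Mass balance: 23.00·0.6400 + 1.300·Cₑ = 24.30·10.50
→ Cₑ = (24.30·10.50 − 23.00·0.6400) / 1.300 = 184.9 µg/L.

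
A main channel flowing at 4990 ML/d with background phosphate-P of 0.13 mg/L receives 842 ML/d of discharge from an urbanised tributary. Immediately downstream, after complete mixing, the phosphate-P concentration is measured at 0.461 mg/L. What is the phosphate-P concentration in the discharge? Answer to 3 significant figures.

Mass balance: 4990·0.1300 + 842.0·Cₑ = 5832·0.4610
→ Cₑ = (5832·0.4610 − 4990·0.1300) / 842.0 = 2.423 mg/L.

2.42 mg/L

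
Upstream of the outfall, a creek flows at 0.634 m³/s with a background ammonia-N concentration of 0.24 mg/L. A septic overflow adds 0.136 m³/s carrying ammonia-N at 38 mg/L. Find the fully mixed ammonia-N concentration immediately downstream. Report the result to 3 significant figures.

6.91 mg/L

After mixing, C = (0.6340·0.2400 + 0.1360·38.00) / 0.7700 = 5.320/0.7700 = 6.909 mg/L.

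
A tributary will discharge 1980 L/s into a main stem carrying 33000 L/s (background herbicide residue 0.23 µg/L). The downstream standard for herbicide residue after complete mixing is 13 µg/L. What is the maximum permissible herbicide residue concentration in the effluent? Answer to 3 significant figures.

At the limit, (Qr·Cr + Qe·Cₑ)/(Qr + Qe) = 13:
Cₑ = (34980·13 − 33000·0.2300) / 1980 = 225.8 µg/L.

226 µg/L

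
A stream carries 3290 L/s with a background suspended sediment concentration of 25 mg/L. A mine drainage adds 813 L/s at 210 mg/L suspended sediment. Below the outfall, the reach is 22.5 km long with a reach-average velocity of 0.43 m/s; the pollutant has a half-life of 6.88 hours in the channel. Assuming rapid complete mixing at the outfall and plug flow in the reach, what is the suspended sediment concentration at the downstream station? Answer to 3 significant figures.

After mixing, C = (3290·25.00 + 813.0·210.0) / 4103 = 253000/4103 = 61.66 mg/L.
Travel time t = 22.5·1000 / 0.43 = 52330 s = 14.53 h.
Half-life 6.88 h → k = ln 2 / 6.88 = 0.1007 h⁻¹ = 2.418 d⁻¹.
After decay, C = 61.66 × e^(−kt) = 61.66 × 0.2312 = 14.26 mg/L.

14.3 mg/L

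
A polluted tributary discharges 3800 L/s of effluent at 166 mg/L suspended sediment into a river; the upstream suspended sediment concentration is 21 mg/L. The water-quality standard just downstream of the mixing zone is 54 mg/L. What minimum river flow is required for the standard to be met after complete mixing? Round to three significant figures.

Set C_mix = 54: (Q·21.00 + 3800·166.0) / (Q + 3800) = 54
→ Q = 3800·(166.0 − 54)/(54 − 21.00) = 12900 L/s.

12900 L/s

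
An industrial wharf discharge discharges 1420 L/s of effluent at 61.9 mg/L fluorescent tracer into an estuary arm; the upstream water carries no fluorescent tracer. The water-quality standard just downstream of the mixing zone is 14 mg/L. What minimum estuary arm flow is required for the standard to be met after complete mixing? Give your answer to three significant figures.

4860 L/s

Set C_mix = 14: (Q·0 + 1420·61.90) / (Q + 1420) = 14
→ Q = 1420·(61.90 − 14)/(14 − 0) = 4858 L/s.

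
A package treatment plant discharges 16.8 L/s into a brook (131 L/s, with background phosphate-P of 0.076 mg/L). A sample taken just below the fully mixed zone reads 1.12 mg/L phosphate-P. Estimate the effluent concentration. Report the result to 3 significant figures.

Mass balance: 131.0·0.07600 + 16.80·Cₑ = 147.8·1.120
→ Cₑ = (147.8·1.120 − 131.0·0.07600) / 16.80 = 9.261 mg/L.

9.26 mg/L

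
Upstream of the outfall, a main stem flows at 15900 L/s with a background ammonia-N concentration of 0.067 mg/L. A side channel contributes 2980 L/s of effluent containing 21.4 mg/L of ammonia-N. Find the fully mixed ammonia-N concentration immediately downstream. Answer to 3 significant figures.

3.43 mg/L

Mixed concentration C = ΣQC/ΣQ = (15900·0.06700 + 2980·21.40) / 18880 = 64840/18880 = 3.434 mg/L.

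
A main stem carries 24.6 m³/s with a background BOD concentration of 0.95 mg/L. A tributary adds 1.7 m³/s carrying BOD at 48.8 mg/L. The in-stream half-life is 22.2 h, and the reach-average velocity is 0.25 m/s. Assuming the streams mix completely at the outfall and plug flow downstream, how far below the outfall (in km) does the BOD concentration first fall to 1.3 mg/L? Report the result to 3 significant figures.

Mixed concentration C = ΣQC/ΣQ = (24.60·0.9500 + 1.700·48.80) / 26.30 = 106.3/26.30 = 4.043 mg/L.
Half-life 22.2 h → k = ln 2 / 22.2 = 0.03122 h⁻¹ = 0.7493 d⁻¹.
Set 4.043·exp(−k·t) = 1.3 → t = ln(4.043/1.3)/k = 130800 s = 36.34 h.
Distance = v·t = 0.25·130800 = 32710 m = 32.71 km.

32.7 km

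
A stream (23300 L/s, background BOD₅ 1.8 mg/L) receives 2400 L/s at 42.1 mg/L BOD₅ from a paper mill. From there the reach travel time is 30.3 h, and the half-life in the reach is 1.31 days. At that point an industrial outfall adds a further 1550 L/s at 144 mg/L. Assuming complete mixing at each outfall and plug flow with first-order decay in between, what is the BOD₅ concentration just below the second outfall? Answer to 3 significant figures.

Mass balance: C = (23300·1.800 + 2400·42.10) / 25700 = 143000/25700 = 5.563 mg/L; combined flow 25700 L/s.
Half-life 1.31 d → k = ln 2 / 1.31 = 0.5291 d⁻¹.
Decay over the reach: 5.563·exp(−kt) = 5.563·0.5127 = 2.853 mg/L.
Second outfall: C = (25700·2.853 + 1550·144.0)/27250 = 10.88 mg/L.

10.9 mg/L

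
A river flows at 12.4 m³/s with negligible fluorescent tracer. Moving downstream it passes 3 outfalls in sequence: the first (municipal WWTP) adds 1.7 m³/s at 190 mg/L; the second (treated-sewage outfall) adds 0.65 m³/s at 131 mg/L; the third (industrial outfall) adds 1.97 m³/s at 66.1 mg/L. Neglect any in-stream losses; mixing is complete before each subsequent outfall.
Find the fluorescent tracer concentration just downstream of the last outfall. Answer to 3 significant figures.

32.2 mg/L

Below outfall 1: Q → 14.10 m³/s, C = (12.40·0 + 1.700·190.0)/14.10 = 22.91 mg/L.
Below outfall 2: Q → 14.75 m³/s, C = (14.10·22.91 + 0.6500·131.0)/14.75 = 27.67 mg/L.
Below outfall 3: Q → 16.72 m³/s, C = (14.75·27.67 + 1.970·66.10)/16.72 = 32.20 mg/L.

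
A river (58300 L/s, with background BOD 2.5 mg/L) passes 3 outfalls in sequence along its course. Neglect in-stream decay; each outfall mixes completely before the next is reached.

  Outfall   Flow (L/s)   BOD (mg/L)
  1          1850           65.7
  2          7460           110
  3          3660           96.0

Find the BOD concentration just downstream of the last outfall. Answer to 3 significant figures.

20.2 mg/L

Below outfall 1: Q → 60150 L/s, C = (58300·2.500 + 1850·65.70)/60150 = 4.444 mg/L.
Below outfall 2: Q → 67610 L/s, C = (60150·4.444 + 7460·110.0)/67610 = 16.09 mg/L.
Below outfall 3: Q → 71270 L/s, C = (67610·16.09 + 3660·96.00)/71270 = 20.19 mg/L.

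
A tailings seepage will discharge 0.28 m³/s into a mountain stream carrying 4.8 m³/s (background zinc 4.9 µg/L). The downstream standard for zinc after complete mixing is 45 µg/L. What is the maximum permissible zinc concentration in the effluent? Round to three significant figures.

At the limit, (Qr·Cr + Qe·Cₑ)/(Qr + Qe) = 45:
Cₑ = (5.080·45 − 4.800·4.900) / 0.2800 = 732.4 µg/L.

732 µg/L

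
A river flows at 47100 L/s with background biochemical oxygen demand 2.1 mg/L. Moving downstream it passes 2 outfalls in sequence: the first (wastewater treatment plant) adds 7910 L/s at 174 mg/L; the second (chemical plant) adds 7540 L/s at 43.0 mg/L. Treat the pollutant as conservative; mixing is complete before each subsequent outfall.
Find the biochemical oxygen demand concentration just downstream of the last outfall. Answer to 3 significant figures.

Below outfall 1: Q → 55010 L/s, C = (47100·2.100 + 7910·174.0)/55010 = 26.82 mg/L.
Below outfall 2: Q → 62550 L/s, C = (55010·26.82 + 7540·43.00)/62550 = 28.77 mg/L.

28.8 mg/L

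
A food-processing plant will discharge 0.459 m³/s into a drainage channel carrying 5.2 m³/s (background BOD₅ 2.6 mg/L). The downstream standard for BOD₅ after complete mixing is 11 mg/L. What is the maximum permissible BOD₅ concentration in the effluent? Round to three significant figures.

At the limit, (Qr·Cr + Qe·Cₑ)/(Qr + Qe) = 11:
Cₑ = (5.659·11 − 5.200·2.600) / 0.4590 = 106.2 mg/L.

106 mg/L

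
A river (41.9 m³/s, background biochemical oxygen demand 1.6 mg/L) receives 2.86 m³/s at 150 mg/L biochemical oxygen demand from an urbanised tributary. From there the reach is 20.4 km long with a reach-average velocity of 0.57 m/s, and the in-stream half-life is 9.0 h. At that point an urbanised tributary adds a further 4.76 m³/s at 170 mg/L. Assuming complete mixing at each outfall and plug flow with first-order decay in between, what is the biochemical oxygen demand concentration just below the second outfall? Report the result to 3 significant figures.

21.0 mg/L

Mixed concentration C = ΣQC/ΣQ = (41.90·1.600 + 2.860·150.0) / 44.76 = 496.0/44.76 = 11.08 mg/L; combined flow 44.76 m³/s.
Travel time t = 20.4·1000 / 0.57 = 35790 s = 9.942 h.
Half-life 9.0 h → k = ln 2 / 9.0 = 0.07702 h⁻¹ = 1.848 d⁻¹.
Applying C = C₀e^(−kt): 11.08 × 0.4650 = 5.154 mg/L.
At the second outfall, C = (44.76·5.154 + 4.760·170.0) / (44.76 + 4.760) = 21.00 mg/L.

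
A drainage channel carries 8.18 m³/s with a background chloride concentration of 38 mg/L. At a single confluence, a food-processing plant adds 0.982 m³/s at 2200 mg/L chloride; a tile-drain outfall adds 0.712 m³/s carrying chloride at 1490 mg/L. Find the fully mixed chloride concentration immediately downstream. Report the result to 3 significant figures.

358 mg/L

Mixed concentration C = ΣQC/ΣQ = (8.180·38.00 + 0.9820·2200 + 0.7120·1490) / 9.874 = 3532/9.874 = 357.7 mg/L.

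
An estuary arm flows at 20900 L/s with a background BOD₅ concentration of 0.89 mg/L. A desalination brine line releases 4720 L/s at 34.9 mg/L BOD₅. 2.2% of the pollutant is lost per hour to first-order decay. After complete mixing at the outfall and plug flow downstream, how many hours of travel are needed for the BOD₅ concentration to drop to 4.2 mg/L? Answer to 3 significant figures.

Mixed concentration C = ΣQC/ΣQ = (20900·0.8900 + 4720·34.90) / 25620 = 183300/25620 = 7.156 mg/L.
2.2%/h lost → k = −ln(1 − 0.022) = 0.02225 h⁻¹.
7.156·exp(−k·t) = 4.2 → t = ln(7.156/4.2)/k = 86230 s = 23.95 h.

24.0 h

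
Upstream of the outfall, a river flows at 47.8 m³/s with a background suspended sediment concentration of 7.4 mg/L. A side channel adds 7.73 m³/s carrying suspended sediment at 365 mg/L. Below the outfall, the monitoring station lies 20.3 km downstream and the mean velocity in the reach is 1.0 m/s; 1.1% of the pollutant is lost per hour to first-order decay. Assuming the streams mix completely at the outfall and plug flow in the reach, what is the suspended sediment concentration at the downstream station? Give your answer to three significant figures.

Mixed concentration C = ΣQC/ΣQ = (47.80·7.400 + 7.730·365.0) / 55.53 = 3175/55.53 = 57.18 mg/L.
Travel time t = 20.3·1000 / 1.0 = 20300 s = 5.639 h.
1.1%/h lost → k = −ln(1 − 0.011) = 0.01106 h⁻¹.
After decay, C = 57.18 × e^(−kt) = 57.18 × 0.9395 = 53.72 mg/L.

53.7 mg/L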